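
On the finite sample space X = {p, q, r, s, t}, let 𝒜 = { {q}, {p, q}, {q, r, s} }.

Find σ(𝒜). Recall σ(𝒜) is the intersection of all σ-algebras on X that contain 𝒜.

|σ(𝒜)| = 16.  σ(𝒜) = { {}, {p}, {q}, {t}, {p, q}, {p, t}, {q, t}, {r, s}, {p, q, t}, {p, r, s}, {q, r, s}, {r, s, t}, {p, q, r, s}, {p, r, s, t}, {q, r, s, t}, X }

Working:
Begin from { {}, {q}, {p, q}, {q, r, s}, X } (that is, 𝒜 plus ∅ and X).
Pass 1. New:
  {p, t}  = complement {q, r, s}
  {r, s, t}  = complement {p, q}
  {p, q, r, s}  = {q, r, s} ∪ {p, q}
  {p, r, s, t}  = complement {q}
  (now 9)
Pass 2 adds 3:
  {t}  = complement {p, q, r, s}
  {p, q, t}  = {p, q} ∪ {p, t}
  {q, r, s, t}  = {r, s, t} ∪ {q, r, s}
  (now 12)
Pass 3 (3 new):
  {p}  = complement {q, r, s, t}
  {q, t}  = {q} ∪ {t}
  {r, s}  = complement {p, q, t}
  (now 15)
Pass 4 adds 1:
  {p, r, s}  = complement {q, t}
  (now 16)
Pass 5: no new sets; the family is a σ-algebra.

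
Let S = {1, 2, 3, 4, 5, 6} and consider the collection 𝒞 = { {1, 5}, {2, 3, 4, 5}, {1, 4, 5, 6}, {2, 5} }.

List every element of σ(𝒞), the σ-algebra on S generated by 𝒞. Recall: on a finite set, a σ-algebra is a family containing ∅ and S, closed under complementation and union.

Seed the family with 𝒞 together with ∅ and S: { {}, {1, 5}, {2, 5}, {1, 4, 5, 6}, {2, 3, 4, 5}, S }.
Iteration 1: +7 →
  {1, 6}  = {2, 3, 4, 5}ᶜ
  {2, 3}  = {1, 4, 5, 6}ᶜ
  {1, 2, 5}  = {2, 5} ∪ {1, 5}
  {1, 3, 4, 6}  = {2, 5}ᶜ
  {2, 3, 4, 6}  = {1, 5}ᶜ
  {1, 2, 3, 4, 5}  = {1, 5} ∪ {2, 3, 4, 5}
  {1, 2, 4, 5, 6}  = {2, 5} ∪ {1, 4, 5, 6}
  — 13 sets.
Iteration 2 (11 new):
  {3}  = {1, 2, 4, 5, 6}ᶜ
  {6}  = {1, 2, 3, 4, 5}ᶜ
  {1, 5, 6}  = {1, 6} ∪ {1, 5}
  {2, 3, 5}  = {2, 5} ∪ {2, 3}
  {3, 4, 6}  = {1, 2, 5}ᶜ
  {1, 2, 3, 5}  = {1, 2, 5} ∪ {2, 3}
  {1, 2, 3, 6}  = {1, 6} ∪ {2, 3}
  {1, 2, 5, 6}  = {2, 5} ∪ {1, 6}
  {1, 2, 3, 4, 6}  = {1, 6} ∪ {2, 3, 4, 6}
  {1, 3, 4, 5, 6}  = {1, 4, 5, 6} ∪ {1, 3, 4, 6}
  {2, 3, 4, 5, 6}  = {2, 5} ∪ {2, 3, 4, 6}
  — 24 sets.
Iteration 3 adds 16:
  {1}  = {2, 3, 4, 5, 6}ᶜ
  {2}  = {1, 3, 4, 5, 6}ᶜ
  {5}  = {1, 2, 3, 4, 6}ᶜ
  {3, 4}  = {1, 2, 5, 6}ᶜ
  {3, 6}  = {6} ∪ {3}
  {4, 5}  = {1, 2, 3, 6}ᶜ
  {4, 6}  = {1, 2, 3, 5}ᶜ
  {1, 3, 5}  = {1, 5} ∪ {3}
  {1, 3, 6}  = {1, 6} ∪ {3}
  {1, 4, 6}  = {2, 3, 5}ᶜ
  {2, 3, 4}  = {1, 5, 6}ᶜ
  {2, 3, 6}  = {6} ∪ {2, 3}
  {2, 5, 6}  = {2, 5} ∪ {6}
  {1, 3, 5, 6}  = {1, 5, 6} ∪ {3}
  {2, 3, 5, 6}  = {6} ∪ {2, 3, 5}
  {1, 2, 3, 5, 6}  = {2, 5} ∪ {1, 2, 3, 6}
  — 40 sets.
Iteration 4: 23 new —
  {4}  = {1, 2, 3, 5, 6}ᶜ
  {1, 2}  = {2} ∪ {1}
  {1, 3}  = {3} ∪ {1}
  {1, 4}  = {2, 3, 5, 6}ᶜ
  {2, 4}  = {1, 3, 5, 6}ᶜ
  {2, 6}  = {2} ∪ {6}
  {3, 5}  = {3} ∪ {5}
  {5, 6}  = {6} ∪ {5}
  {1, 2, 3}  = {2, 3} ∪ {1}
  {1, 2, 6}  = {1, 6} ∪ {2}
  {1, 3, 4}  = {2, 5, 6}ᶜ
  {1, 4, 5}  = {2, 3, 6}ᶜ
  {2, 4, 5}  = {1, 3, 6}ᶜ
  {2, 4, 6}  = {1, 3, 5}ᶜ
  {3, 4, 5}  = {3, 4} ∪ {4, 5}
  {3, 5, 6}  = {3, 6} ∪ {5}
  {4, 5, 6}  = {4, 5} ∪ {4, 6}
  {1, 2, 3, 4}  = {1} ∪ {2, 3, 4}
  {1, 2, 4, 5}  = {3, 6}ᶜ
  {1, 2, 4, 6}  = {2} ∪ {1, 4, 6}
  {1, 3, 4, 5}  = {3, 4} ∪ {1, 3, 5}
  {2, 4, 5, 6}  = {4, 5} ∪ {2, 5, 6}
  {3, 4, 5, 6}  = {4, 5} ∪ {3, 6}
  — 63 sets.
Iteration 5 adds 1:
  {1, 2, 4}  = {3, 5, 6}ᶜ
  — 64 sets.
Iteration 6: closed — nothing new.

Hence σ(𝒞) has 64 members: { {}, {1}, {2}, {3}, {4}, {5}, {6}, {1, 2}, {1, 3}, {1, 4}, {1, 5}, {1, 6}, {2, 3}, {2, 4}, {2, 5}, {2, 6}, {3, 4}, {3, 5}, {3, 6}, {4, 5}, {4, 6}, {5, 6}, {1, 2, 3}, {1, 2, 4}, {1, 2, 5}, {1, 2, 6}, {1, 3, 4}, {1, 3, 5}, {1, 3, 6}, {1, 4, 5}, {1, 4, 6}, {1, 5, 6}, {2, 3, 4}, {2, 3, 5}, {2, 3, 6}, {2, 4, 5}, {2, 4, 6}, {2, 5, 6}, {3, 4, 5}, {3, 4, 6}, {3, 5, 6}, {4, 5, 6}, {1, 2, 3, 4}, {1, 2, 3, 5}, {1, 2, 3, 6}, {1, 2, 4, 5}, {1, 2, 4, 6}, {1, 2, 5, 6}, {1, 3, 4, 5}, {1, 3, 4, 6}, {1, 3, 5, 6}, {1, 4, 5, 6}, {2, 3, 4, 5}, {2, 3, 4, 6}, {2, 3, 5, 6}, {2, 4, 5, 6}, {3, 4, 5, 6}, {1, 2, 3, 4, 5}, {1, 2, 3, 4, 6}, {1, 2, 3, 5, 6}, {1, 2, 4, 5, 6}, {1, 3, 4, 5, 6}, {2, 3, 4, 5, 6}, S }.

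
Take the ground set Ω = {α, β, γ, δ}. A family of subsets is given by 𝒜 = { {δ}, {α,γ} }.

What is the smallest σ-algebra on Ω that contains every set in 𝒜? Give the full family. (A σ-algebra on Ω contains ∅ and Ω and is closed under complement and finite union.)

|σ(𝒜)| = 8.  σ(𝒜) = { {}, {β}, {δ}, {α,γ}, {β,δ}, {α,β,γ}, {α,γ,δ}, Ω }

Check:
Take S₀ = 𝒜 ∪ {∅, Ω} = { {}, {δ}, {α,γ}, Ω }.
Step 1 adds 3:
  {β,δ}  = ᶜ of {α,γ}
  {α,β,γ}  = ᶜ of {δ}
  {α,γ,δ}  = {α,γ} ∪ {δ}
  [7 total]
Step 2 adds 1:
  {β}  = ᶜ of {α,γ,δ}
  [8 total]
Step 3: closed — nothing new.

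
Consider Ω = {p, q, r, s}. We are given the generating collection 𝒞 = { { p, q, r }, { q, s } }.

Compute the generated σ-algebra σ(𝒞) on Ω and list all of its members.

σ(𝒞) (8 sets): { {  }, { q }, { s }, { p, r }, { q, s }, { p, q, r }, { p, r, s }, Ω }

Trace:
Seed the family with 𝒞 together with ∅ and Ω: { {  }, { q, s }, { p, q, r }, Ω }.
Step 1 adds 2:
  { s }  = { p, q, r }ᶜ
  { p, r }  = { q, s }ᶜ
  [6 total]
Step 2 adds 1:
  { p, r, s }  = { p, r } ∪ { s }
  [7 total]
Step 3 (1 new):
  { q }  = { p, r, s }ᶜ
  [8 total]
Step 4: already closed under ᶜ and ∪.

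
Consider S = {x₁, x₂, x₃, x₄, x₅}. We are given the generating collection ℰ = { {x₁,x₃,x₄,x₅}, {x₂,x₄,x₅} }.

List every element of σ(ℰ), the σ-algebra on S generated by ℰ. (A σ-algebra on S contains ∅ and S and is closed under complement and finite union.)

σ(ℰ) = { {}, {x₂}, {x₁,x₃}, {x₄,x₅}, {x₁,x₂,x₃}, {x₂,x₄,x₅}, {x₁,x₃,x₄,x₅}, S }

Check:
Begin from { {}, {x₂,x₄,x₅}, {x₁,x₃,x₄,x₅}, S } (that is, ℰ plus ∅ and S).
Step 1. New:
  {x₂}  = {x₁,x₃,x₄,x₅}ᶜ
  {x₁,x₃}  = {x₂,x₄,x₅}ᶜ
  |family| = 6
Step 2 adds 1:
  {x₁,x₂,x₃}  = {x₁,x₃} ∪ {x₂}
  |family| = 7
Step 3 (1 new):
  {x₄,x₅}  = {x₁,x₂,x₃}ᶜ
  |family| = 8
After Step 4 the family is unchanged; done.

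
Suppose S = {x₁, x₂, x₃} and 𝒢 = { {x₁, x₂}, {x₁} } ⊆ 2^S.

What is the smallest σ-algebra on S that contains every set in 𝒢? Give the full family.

|σ(𝒢)| = 8.  σ(𝒢) = { ∅, {x₁}, {x₂}, {x₃}, {x₁, x₂}, {x₁, x₃}, {x₂, x₃}, S }

Derivation:
Take S₀ = 𝒢 ∪ {∅, S} = { ∅, {x₁}, {x₁, x₂}, S }.
Pass 1: 2 new —
  {x₃}  = S∖{x₁, x₂}
  {x₂, x₃}  = S∖{x₁}
  [6 total]
Pass 2: 1 new —
  {x₁, x₃}  = {x₃} ∪ {x₁}
  [7 total]
Pass 3: +1 →
  {x₂}  = S∖{x₁, x₃}
  [8 total]
Pass 4: closed — nothing new.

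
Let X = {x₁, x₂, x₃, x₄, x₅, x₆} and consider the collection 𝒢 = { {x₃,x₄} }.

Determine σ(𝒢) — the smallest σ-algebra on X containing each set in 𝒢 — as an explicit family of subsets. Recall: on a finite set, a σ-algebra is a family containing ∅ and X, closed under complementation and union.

|σ(𝒢)| = 4.  σ(𝒢) = { {}, {x₃,x₄}, {x₁,x₂,x₅,x₆}, X }

Trace:
Initial family (3 sets): { {}, {x₃,x₄}, X }.
Iteration 1 adds 1:
  {x₁,x₂,x₅,x₆}  = {x₃,x₄}ᶜ
  (now 4)
Iteration 2: closed — nothing new.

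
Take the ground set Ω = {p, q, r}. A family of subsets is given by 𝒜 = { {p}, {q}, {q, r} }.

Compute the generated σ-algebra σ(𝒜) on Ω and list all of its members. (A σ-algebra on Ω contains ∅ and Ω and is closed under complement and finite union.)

σ(𝒜) (8 sets): { {}, {p}, {q}, {r}, {p, q}, {p, r}, {q, r}, Ω }

Trace:
Start: 𝒜 ∪ {∅, Ω} = { {}, {p}, {q}, {q, r}, Ω }.
Round 1: +2 →
  {p, q}  = {q} ∪ {p}
  {p, r}  = complement {q}
  — 7 sets.
Round 2 adds 1:
  {r}  = complement {p, q}
  — 8 sets.
Round 3: closed — nothing new.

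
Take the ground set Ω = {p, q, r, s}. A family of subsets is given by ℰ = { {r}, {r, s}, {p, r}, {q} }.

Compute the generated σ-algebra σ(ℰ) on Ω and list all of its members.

Seed the family with ℰ together with ∅ and Ω: { {}, {q}, {r}, {p, r}, {r, s}, Ω }.
Round 1: +7 →
  {p, q}  = complement {r, s}
  {q, r}  = {r} ∪ {q}
  {q, s}  = complement {p, r}
  {p, q, r}  = {p, r} ∪ {q}
  {p, q, s}  = complement {r}
  {p, r, s}  = complement {q}
  {q, r, s}  = {r, s} ∪ {q}
Round 2. New:
  {p}  = complement {q, r, s}
  {s}  = complement {p, q, r}
  {p, s}  = complement {q, r}
After Round 3 the family is unchanged; done.

|σ(ℰ)| = 16.  σ(ℰ) = { {}, {p}, {q}, {r}, {s}, {p, q}, {p, r}, {p, s}, {q, r}, {q, s}, {r, s}, {p, q, r}, {p, q, s}, {p, r, s}, {q, r, s}, Ω }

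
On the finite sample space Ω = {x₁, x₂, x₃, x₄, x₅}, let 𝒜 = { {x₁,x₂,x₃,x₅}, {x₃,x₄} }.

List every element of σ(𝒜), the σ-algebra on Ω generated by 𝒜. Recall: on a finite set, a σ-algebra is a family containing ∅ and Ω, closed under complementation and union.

σ(𝒜) = { {}, {x₃}, {x₄}, {x₃,x₄}, {x₁,x₂,x₅}, {x₁,x₂,x₃,x₅}, {x₁,x₂,x₄,x₅}, Ω }

Derivation:
Start: 𝒜 ∪ {∅, Ω} = { {}, {x₃,x₄}, {x₁,x₂,x₃,x₅}, Ω }.
Pass 1 adds 2:
  {x₄}  = {x₁,x₂,x₃,x₅}ᶜ
  {x₁,x₂,x₅}  = {x₃,x₄}ᶜ
  (now 6)
Pass 2 (1 new):
  {x₁,x₂,x₄,x₅}  = {x₁,x₂,x₅} ∪ {x₄}
  (now 7)
Pass 3. New:
  {x₃}  = {x₁,x₂,x₄,x₅}ᶜ
  (now 8)
After Pass 4 the family is unchanged; done.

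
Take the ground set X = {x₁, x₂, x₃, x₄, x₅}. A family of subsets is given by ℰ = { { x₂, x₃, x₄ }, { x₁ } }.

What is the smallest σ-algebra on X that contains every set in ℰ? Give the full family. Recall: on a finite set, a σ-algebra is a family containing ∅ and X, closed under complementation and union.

σ(ℰ) (8 sets): { ∅, { x₁ }, { x₅ }, { x₁, x₅ }, { x₂, x₃, x₄ }, { x₁, x₂, x₃, x₄ }, { x₂, x₃, x₄, x₅ }, X }

Working:
Seed the family with ℰ together with ∅ and X: { ∅, { x₁ }, { x₂, x₃, x₄ }, X }.
Iteration 1: 3 new —
  { x₁, x₅ }  = X∖{ x₂, x₃, x₄ }
  { x₁, x₂, x₃, x₄ }  = { x₂, x₃, x₄ } ∪ { x₁ }
  { x₂, x₃, x₄, x₅ }  = X∖{ x₁ }
  (now 7)
Iteration 2 adds 1:
  { x₅ }  = X∖{ x₁, x₂, x₃, x₄ }
  (now 8)
Iteration 3 adds nothing — fixpoint reached.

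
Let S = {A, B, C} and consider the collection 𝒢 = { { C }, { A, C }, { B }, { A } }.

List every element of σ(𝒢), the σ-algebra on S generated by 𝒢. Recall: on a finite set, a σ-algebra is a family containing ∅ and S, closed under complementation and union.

Answer: σ(𝒢) = { ∅, { A }, { B }, { C }, { A, B }, { A, C }, { B, C }, S }

Trace:
Begin from { ∅, { A }, { B }, { C }, { A, C }, S } (that is, 𝒢 plus ∅ and S).
Iteration 1: +2 →
  { A, B }  = { C }ᶜ
  { B, C }  = { A }ᶜ
  [8 total]
Iteration 2: already closed under ᶜ and ∪.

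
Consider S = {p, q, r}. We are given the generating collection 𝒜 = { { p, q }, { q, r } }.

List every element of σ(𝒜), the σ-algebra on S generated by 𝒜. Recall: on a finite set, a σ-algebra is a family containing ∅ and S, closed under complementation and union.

Take S₀ = 𝒜 ∪ {∅, S} = { ∅, { p, q }, { q, r }, S }.
Step 1: 2 new —
  { p }  = S∖{ q, r }
  { r }  = S∖{ p, q }
  — 6 sets.
Step 2: 1 new —
  { p, r }  = { r } ∪ { p }
  — 7 sets.
Step 3: +1 →
  { q }  = S∖{ p, r }
  — 8 sets.
Step 4 adds nothing — fixpoint reached.

Hence σ(𝒜) has 8 members: { ∅, { p }, { q }, { r }, { p, q }, { p, r }, { q, r }, S }.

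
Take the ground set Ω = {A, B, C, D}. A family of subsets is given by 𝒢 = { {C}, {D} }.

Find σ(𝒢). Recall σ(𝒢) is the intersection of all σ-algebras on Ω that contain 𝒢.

Initial family (4 sets): { {}, {C}, {D}, Ω }.
Pass 1: 3 new —
  {C,D}  = {C} ∪ {D}
  {A,B,C}  = {D}ᶜ
  {A,B,D}  = {C}ᶜ
  [7 total]
Pass 2 adds 1:
  {A,B}  = {C,D}ᶜ
  [8 total]
Pass 3: already closed under ᶜ and ∪.

Therefore σ(𝒢) = { {}, {C}, {D}, {A,B}, {C,D}, {A,B,C}, {A,B,D}, Ω } (|σ(𝒢)| = 8).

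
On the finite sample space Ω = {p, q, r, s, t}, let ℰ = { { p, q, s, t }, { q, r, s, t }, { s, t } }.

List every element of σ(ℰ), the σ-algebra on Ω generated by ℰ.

Answer: σ(ℰ) = { ∅, { p }, { q }, { r }, { p, q }, { p, r }, { q, r }, { s, t }, { p, q, r }, { p, s, t }, { q, s, t }, { r, s, t }, { p, q, s, t }, { p, r, s, t }, { q, r, s, t }, Ω }

Check:
Start: ℰ ∪ {∅, Ω} = { ∅, { s, t }, { p, q, s, t }, { q, r, s, t }, Ω }.
Pass 1 adds 3:
  { p }  = Ω∖{ q, r, s, t }
  { r }  = Ω∖{ p, q, s, t }
  { p, q, r }  = Ω∖{ s, t }
  (now 8)
Pass 2: +3 →
  { p, r }  = { r } ∪ { p }
  { p, s, t }  = { s, t } ∪ { p }
  { r, s, t }  = { s, t } ∪ { r }
  (now 11)
Pass 3. New:
  { p, q }  = Ω∖{ r, s, t }
  { q, r }  = Ω∖{ p, s, t }
  { q, s, t }  = Ω∖{ p, r }
  { p, r, s, t }  = { s, t } ∪ { p, r }
  (now 15)
Pass 4: 1 new —
  { q }  = Ω∖{ p, r, s, t }
  (now 16)
Pass 5: stable.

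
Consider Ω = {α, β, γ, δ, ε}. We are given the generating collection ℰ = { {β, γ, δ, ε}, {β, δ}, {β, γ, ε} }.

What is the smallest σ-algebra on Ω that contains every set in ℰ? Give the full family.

Begin from { {}, {β, δ}, {β, γ, ε}, {β, γ, δ, ε}, Ω } (that is, ℰ plus ∅ and Ω).
Iteration 1 adds 3:
  {α}  = {β, γ, δ, ε}ᶜ
  {α, δ}  = {β, γ, ε}ᶜ
  {α, γ, ε}  = {β, δ}ᶜ
Iteration 2. New:
  {α, β, δ}  = {α, δ} ∪ {β, δ}
  {α, β, γ, ε}  = {α, γ, ε} ∪ {β, γ, ε}
  {α, γ, δ, ε}  = {α, γ, ε} ∪ {α, δ}
Iteration 3. New:
  {β}  = {α, γ, δ, ε}ᶜ
  {δ}  = {α, β, γ, ε}ᶜ
  {γ, ε}  = {α, β, δ}ᶜ
Iteration 4. New:
  {α, β}  = {β} ∪ {α}
  {γ, δ, ε}  = {δ} ∪ {γ, ε}
Iteration 5: no new sets; the family is a σ-algebra.

σ(ℰ) = { {}, {α}, {β}, {δ}, {α, β}, {α, δ}, {β, δ}, {γ, ε}, {α, β, δ}, {α, γ, ε}, {β, γ, ε}, {γ, δ, ε}, {α, β, γ, ε}, {α, γ, δ, ε}, {β, γ, δ, ε}, Ω }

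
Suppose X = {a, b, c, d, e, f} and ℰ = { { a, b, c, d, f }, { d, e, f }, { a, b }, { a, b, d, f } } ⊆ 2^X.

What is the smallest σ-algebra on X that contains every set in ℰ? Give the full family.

Start: ℰ ∪ {∅, X} = { {}, { a, b }, { d, e, f }, { a, b, d, f }, { a, b, c, d, f }, X }.
Round 1. New:
  { e }  = X∖{ a, b, c, d, f }
  { c, e }  = X∖{ a, b, d, f }
  { a, b, c }  = X∖{ d, e, f }
  { c, d, e, f }  = X∖{ a, b }
  { a, b, d, e, f }  = { a, b, d, f } ∪ { d, e, f }
  [11 total]
Round 2: +3 →
  { c }  = X∖{ a, b, d, e, f }
  { a, b, e }  = { a, b } ∪ { e }
  { a, b, c, e }  = { a, b, c } ∪ { e }
  [14 total]
Round 3 (2 new):
  { d, f }  = X∖{ a, b, c, e }
  { c, d, f }  = X∖{ a, b, e }
  [16 total]
Round 4: already closed under ᶜ and ∪.

Hence σ(ℰ) has 16 members: { {}, { c }, { e }, { a, b }, { c, e }, { d, f }, { a, b, c }, { a, b, e }, { c, d, f }, { d, e, f }, { a, b, c, e }, { a, b, d, f }, { c, d, e, f }, { a, b, c, d, f }, { a, b, d, e, f }, X }.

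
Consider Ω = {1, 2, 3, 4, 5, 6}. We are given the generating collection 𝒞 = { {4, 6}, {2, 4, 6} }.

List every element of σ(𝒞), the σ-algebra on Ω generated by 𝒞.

σ(𝒞) = { ∅, {2}, {4, 6}, {1, 3, 5}, {2, 4, 6}, {1, 2, 3, 5}, {1, 3, 4, 5, 6}, Ω }

Derivation:
Start: 𝒞 ∪ {∅, Ω} = { ∅, {4, 6}, {2, 4, 6}, Ω }.
Round 1. New:
  {1, 3, 5}  = Ω∖{2, 4, 6}
  {1, 2, 3, 5}  = Ω∖{4, 6}
  [6 total]
Round 2 (1 new):
  {1, 3, 4, 5, 6}  = {1, 3, 5} ∪ {4, 6}
  [7 total]
Round 3 adds 1:
  {2}  = Ω∖{1, 3, 4, 5, 6}
  [8 total]
After Round 4 the family is unchanged; done.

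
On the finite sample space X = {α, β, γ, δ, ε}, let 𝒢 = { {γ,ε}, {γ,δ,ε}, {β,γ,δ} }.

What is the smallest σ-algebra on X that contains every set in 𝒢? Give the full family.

Start: 𝒢 ∪ {∅, X} = { {}, {γ,ε}, {β,γ,δ}, {γ,δ,ε}, X }.
Pass 1. New:
  {α,β}  = {γ,δ,ε}ᶜ
  {α,ε}  = {β,γ,δ}ᶜ
  {α,β,δ}  = {γ,ε}ᶜ
  {β,γ,δ,ε}  = {γ,δ,ε} ∪ {β,γ,δ}
  (now 9)
Pass 2: 7 new —
  {α}  = {β,γ,δ,ε}ᶜ
  {α,β,ε}  = {α,β} ∪ {α,ε}
  {α,γ,ε}  = {α,ε} ∪ {γ,ε}
  {α,β,γ,δ}  = {β,γ,δ} ∪ {α,β}
  {α,β,γ,ε}  = {α,β} ∪ {γ,ε}
  {α,β,δ,ε}  = {α,β,δ} ∪ {α,ε}
  {α,γ,δ,ε}  = {γ,δ,ε} ∪ {α,ε}
  (now 16)
Pass 3: +6 →
  {β}  = {α,γ,δ,ε}ᶜ
  {γ}  = {α,β,δ,ε}ᶜ
  {δ}  = {α,β,γ,ε}ᶜ
  {ε}  = {α,β,γ,δ}ᶜ
  {β,δ}  = {α,γ,ε}ᶜ
  {γ,δ}  = {α,β,ε}ᶜ
  (now 22)
Pass 4: 10 new —
  {α,γ}  = {γ} ∪ {α}
  {α,δ}  = {δ} ∪ {α}
  {β,γ}  = {β} ∪ {γ}
  {β,ε}  = {β} ∪ {ε}
  {δ,ε}  = {ε} ∪ {δ}
  {α,β,γ}  = {α,β} ∪ {γ}
  {α,γ,δ}  = {γ,δ} ∪ {α}
  {α,δ,ε}  = {α,ε} ∪ {δ}
  {β,γ,ε}  = {β} ∪ {γ,ε}
  {β,δ,ε}  = {ε} ∪ {β,δ}
  (now 32)
Pass 5: closed — nothing new.

σ(𝒢) = { {}, {α}, {β}, {γ}, {δ}, {ε}, {α,β}, {α,γ}, {α,δ}, {α,ε}, {β,γ}, {β,δ}, {β,ε}, {γ,δ}, {γ,ε}, {δ,ε}, {α,β,γ}, {α,β,δ}, {α,β,ε}, {α,γ,δ}, {α,γ,ε}, {α,δ,ε}, {β,γ,δ}, {β,γ,ε}, {β,δ,ε}, {γ,δ,ε}, {α,β,γ,δ}, {α,β,γ,ε}, {α,β,δ,ε}, {α,γ,δ,ε}, {β,γ,δ,ε}, X }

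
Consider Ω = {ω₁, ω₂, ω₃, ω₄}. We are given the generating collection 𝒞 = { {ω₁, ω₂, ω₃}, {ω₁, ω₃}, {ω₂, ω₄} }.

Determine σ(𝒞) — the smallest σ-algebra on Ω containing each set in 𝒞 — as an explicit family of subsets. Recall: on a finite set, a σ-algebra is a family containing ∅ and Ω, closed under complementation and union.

Start: 𝒞 ∪ {∅, Ω} = { ∅, {ω₁, ω₃}, {ω₂, ω₄}, {ω₁, ω₂, ω₃}, Ω }.
Step 1 (1 new):
  {ω₄}  = Ω∖{ω₁, ω₂, ω₃}
  (now 6)
Step 2 adds 1:
  {ω₁, ω₃, ω₄}  = {ω₄} ∪ {ω₁, ω₃}
  (now 7)
Step 3. New:
  {ω₂}  = Ω∖{ω₁, ω₃, ω₄}
  (now 8)
After Step 4 the family is unchanged; done.

Hence σ(𝒞) has 8 members: { ∅, {ω₂}, {ω₄}, {ω₁, ω₃}, {ω₂, ω₄}, {ω₁, ω₂, ω₃}, {ω₁, ω₃, ω₄}, Ω }.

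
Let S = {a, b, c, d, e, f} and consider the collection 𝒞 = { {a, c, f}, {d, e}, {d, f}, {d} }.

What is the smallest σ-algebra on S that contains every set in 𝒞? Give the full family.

σ(𝒞) (32 sets): { {}, {b}, {d}, {e}, {f}, {a, c}, {b, d}, {b, e}, {b, f}, {d, e}, {d, f}, {e, f}, {a, b, c}, {a, c, d}, {a, c, e}, {a, c, f}, {b, d, e}, {b, d, f}, {b, e, f}, {d, e, f}, {a, b, c, d}, {a, b, c, e}, {a, b, c, f}, {a, c, d, e}, {a, c, d, f}, {a, c, e, f}, {b, d, e, f}, {a, b, c, d, e}, {a, b, c, d, f}, {a, b, c, e, f}, {a, c, d, e, f}, S }

Derivation:
Begin from { {}, {d}, {d, e}, {d, f}, {a, c, f}, S } (that is, 𝒞 plus ∅ and S).
Round 1. New:
  {b, d, e}  = S∖{a, c, f}
  {d, e, f}  = {d, e} ∪ {d, f}
  {a, b, c, e}  = S∖{d, f}
  {a, b, c, f}  = S∖{d, e}
  {a, c, d, f}  = {a, c, f} ∪ {d}
  {a, b, c, e, f}  = S∖{d}
  {a, c, d, e, f}  = {d, e} ∪ {a, c, f}
Round 2 adds 6:
  {b}  = S∖{a, c, d, e, f}
  {b, e}  = S∖{a, c, d, f}
  {a, b, c}  = S∖{d, e, f}
  {b, d, e, f}  = {d, f} ∪ {b, d, e}
  {a, b, c, d, e}  = {d, e} ∪ {a, b, c, e}
  {a, b, c, d, f}  = {a, b, c, f} ∪ {a, c, d, f}
Round 3 (6 new):
  {e}  = S∖{a, b, c, d, f}
  {f}  = S∖{a, b, c, d, e}
  {a, c}  = S∖{b, d, e, f}
  {b, d}  = {b} ∪ {d}
  {b, d, f}  = {b} ∪ {d, f}
  {a, b, c, d}  = {a, b, c} ∪ {d}
Round 4 adds 7:
  {b, f}  = {b} ∪ {f}
  {e, f}  = S∖{a, b, c, d}
  {a, c, d}  = {a, c} ∪ {d}
  {a, c, e}  = S∖{b, d, f}
  {b, e, f}  = {b, e} ∪ {f}
  {a, c, d, e}  = {d, e} ∪ {a, c}
  {a, c, e, f}  = S∖{b, d}
After Round 5 the family is unchanged; done.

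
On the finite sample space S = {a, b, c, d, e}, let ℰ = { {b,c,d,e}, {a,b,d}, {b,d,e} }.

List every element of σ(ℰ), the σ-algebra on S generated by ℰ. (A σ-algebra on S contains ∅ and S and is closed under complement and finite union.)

Seed the family with ℰ together with ∅ and S: { {}, {a,b,d}, {b,d,e}, {b,c,d,e}, S }.
Iteration 1 (4 new):
  {a}  = ᶜ of {b,c,d,e}
  {a,c}  = ᶜ of {b,d,e}
  {c,e}  = ᶜ of {a,b,d}
  {a,b,d,e}  = {a,b,d} ∪ {b,d,e}
  |family| = 9
Iteration 2: 3 new —
  {c}  = ᶜ of {a,b,d,e}
  {a,c,e}  = {a,c} ∪ {c,e}
  {a,b,c,d}  = {a,b,d} ∪ {a,c}
  |family| = 12
Iteration 3 adds 2:
  {e}  = ᶜ of {a,b,c,d}
  {b,d}  = ᶜ of {a,c,e}
  |family| = 14
Iteration 4: +2 →
  {a,e}  = {e} ∪ {a}
  {b,c,d}  = {c} ∪ {b,d}
  |family| = 16
Iteration 5: no new sets; the family is a σ-algebra.

Therefore σ(ℰ) = { {}, {a}, {c}, {e}, {a,c}, {a,e}, {b,d}, {c,e}, {a,b,d}, {a,c,e}, {b,c,d}, {b,d,e}, {a,b,c,d}, {a,b,d,e}, {b,c,d,e}, S } (|σ(ℰ)| = 16).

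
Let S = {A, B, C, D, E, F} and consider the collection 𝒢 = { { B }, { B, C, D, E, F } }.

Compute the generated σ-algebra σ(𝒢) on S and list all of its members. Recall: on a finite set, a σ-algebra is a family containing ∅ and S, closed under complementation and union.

Take S₀ = 𝒢 ∪ {∅, S} = { {  }, { B }, { B, C, D, E, F }, S }.
Iteration 1 (2 new):
  { A }  = S∖{ B, C, D, E, F }
  { A, C, D, E, F }  = S∖{ B }
  [6 total]
Iteration 2. New:
  { A, B }  = { B } ∪ { A }
  [7 total]
Iteration 3. New:
  { C, D, E, F }  = S∖{ A, B }
  [8 total]
Iteration 4 adds nothing — fixpoint reached.

Hence σ(𝒢) has 8 members: { {  }, { A }, { B }, { A, B }, { C, D, E, F }, { A, C, D, E, F }, { B, C, D, E, F }, S }.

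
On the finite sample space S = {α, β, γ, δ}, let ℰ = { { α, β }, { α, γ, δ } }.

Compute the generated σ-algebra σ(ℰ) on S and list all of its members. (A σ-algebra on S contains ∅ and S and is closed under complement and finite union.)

Answer: σ(ℰ) = { {}, { α }, { β }, { α, β }, { γ, δ }, { α, γ, δ }, { β, γ, δ }, S }

Derivation:
Start: ℰ ∪ {∅, S} = { {}, { α, β }, { α, γ, δ }, S }.
Round 1: +2 →
  { β }  = ᶜ of { α, γ, δ }
  { γ, δ }  = ᶜ of { α, β }
  |family| = 6
Round 2 (1 new):
  { β, γ, δ }  = { γ, δ } ∪ { β }
  |family| = 7
Round 3 (1 new):
  { α }  = ᶜ of { β, γ, δ }
  |family| = 8
Round 4: stable.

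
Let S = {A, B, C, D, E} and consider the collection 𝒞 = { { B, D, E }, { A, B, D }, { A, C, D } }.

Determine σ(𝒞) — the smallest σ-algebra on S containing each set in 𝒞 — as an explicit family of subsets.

σ(𝒞) = { {  }, { A }, { B }, { C }, { D }, { E }, { A, B }, { A, C }, { A, D }, { A, E }, { B, C }, { B, D }, { B, E }, { C, D }, { C, E }, { D, E }, { A, B, C }, { A, B, D }, { A, B, E }, { A, C, D }, { A, C, E }, { A, D, E }, { B, C, D }, { B, C, E }, { B, D, E }, { C, D, E }, { A, B, C, D }, { A, B, C, E }, { A, B, D, E }, { A, C, D, E }, { B, C, D, E }, S }

Check:
Initial family (5 sets): { {  }, { A, B, D }, { A, C, D }, { B, D, E }, S }.
Round 1: 5 new —
  { A, C }  = ᶜ of { B, D, E }
  { B, E }  = ᶜ of { A, C, D }
  { C, E }  = ᶜ of { A, B, D }
  { A, B, C, D }  = { A, C, D } ∪ { A, B, D }
  { A, B, D, E }  = { A, B, D } ∪ { B, D, E }
  |family| = 10
Round 2: 7 new —
  { C }  = ᶜ of { A, B, D, E }
  { E }  = ᶜ of { A, B, C, D }
  { A, C, E }  = { A, C } ∪ { C, E }
  { B, C, E }  = { B, E } ∪ { C, E }
  { A, B, C, E }  = { B, E } ∪ { A, C }
  { A, C, D, E }  = { A, C, D } ∪ { C, E }
  { B, C, D, E }  = { C, E } ∪ { B, D, E }
  |family| = 17
Round 3 (5 new):
  { A }  = ᶜ of { B, C, D, E }
  { B }  = ᶜ of { A, C, D, E }
  { D }  = ᶜ of { A, B, C, E }
  { A, D }  = ᶜ of { B, C, E }
  { B, D }  = ᶜ of { A, C, E }
  |family| = 22
Round 4: 10 new —
  { A, B }  = { B } ∪ { A }
  { A, E }  = { E } ∪ { A }
  { B, C }  = { B } ∪ { C }
  { C, D }  = { C } ∪ { D }
  { D, E }  = { E } ∪ { D }
  { A, B, C }  = { B } ∪ { A, C }
  { A, B, E }  = { B, E } ∪ { A }
  { A, D, E }  = { E } ∪ { A, D }
  { B, C, D }  = { C } ∪ { B, D }
  { C, D, E }  = { D } ∪ { C, E }
  |family| = 32
Round 5: closed — nothing new.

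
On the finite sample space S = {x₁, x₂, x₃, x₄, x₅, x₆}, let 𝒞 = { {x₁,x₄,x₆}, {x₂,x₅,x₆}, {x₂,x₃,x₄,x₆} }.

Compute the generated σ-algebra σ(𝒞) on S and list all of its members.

Seed the family with 𝒞 together with ∅ and S: { {}, {x₁,x₄,x₆}, {x₂,x₅,x₆}, {x₂,x₃,x₄,x₆}, S }.
Pass 1 adds 6:
  {x₁,x₅}  = S∖{x₂,x₃,x₄,x₆}
  {x₁,x₃,x₄}  = S∖{x₂,x₅,x₆}
  {x₂,x₃,x₅}  = S∖{x₁,x₄,x₆}
  {x₁,x₂,x₃,x₄,x₆}  = {x₂,x₃,x₄,x₆} ∪ {x₁,x₄,x₆}
  {x₁,x₂,x₄,x₅,x₆}  = {x₂,x₅,x₆} ∪ {x₁,x₄,x₆}
  {x₂,x₃,x₄,x₅,x₆}  = {x₂,x₃,x₄,x₆} ∪ {x₂,x₅,x₆}
  (now 11)
Pass 2. New:
  {x₁}  = S∖{x₂,x₃,x₄,x₅,x₆}
  {x₃}  = S∖{x₁,x₂,x₄,x₅,x₆}
  {x₅}  = S∖{x₁,x₂,x₃,x₄,x₆}
  {x₁,x₂,x₃,x₅}  = {x₂,x₃,x₅} ∪ {x₁,x₅}
  {x₁,x₂,x₅,x₆}  = {x₂,x₅,x₆} ∪ {x₁,x₅}
  {x₁,x₃,x₄,x₅}  = {x₁,x₃,x₄} ∪ {x₁,x₅}
  {x₁,x₃,x₄,x₆}  = {x₁,x₄,x₆} ∪ {x₁,x₃,x₄}
  {x₁,x₄,x₅,x₆}  = {x₁,x₄,x₆} ∪ {x₁,x₅}
  {x₂,x₃,x₅,x₆}  = {x₂,x₅,x₆} ∪ {x₂,x₃,x₅}
  {x₁,x₂,x₃,x₄,x₅}  = {x₁,x₃,x₄} ∪ {x₂,x₃,x₅}
  (now 21)
Pass 3. New:
  {x₆}  = S∖{x₁,x₂,x₃,x₄,x₅}
  {x₁,x₃}  = {x₃} ∪ {x₁}
  {x₁,x₄}  = S∖{x₂,x₃,x₅,x₆}
  {x₂,x₃}  = S∖{x₁,x₄,x₅,x₆}
  {x₂,x₅}  = S∖{x₁,x₃,x₄,x₆}
  {x₂,x₆}  = S∖{x₁,x₃,x₄,x₅}
  {x₃,x₄}  = S∖{x₁,x₂,x₅,x₆}
  {x₃,x₅}  = {x₅} ∪ {x₃}
  {x₄,x₆}  = S∖{x₁,x₂,x₃,x₅}
  {x₁,x₃,x₅}  = {x₁,x₅} ∪ {x₃}
  {x₁,x₂,x₃,x₅,x₆}  = {x₁,x₅} ∪ {x₂,x₃,x₅,x₆}
  {x₁,x₃,x₄,x₅,x₆}  = {x₁,x₄,x₅,x₆} ∪ {x₁,x₃,x₄}
  (now 33)
Pass 4 (26 new):
  {x₂}  = S∖{x₁,x₃,x₄,x₅,x₆}
  {x₄}  = S∖{x₁,x₂,x₃,x₅,x₆}
  {x₁,x₆}  = {x₆} ∪ {x₁}
  {x₃,x₆}  = {x₆} ∪ {x₃}
  {x₅,x₆}  = {x₆} ∪ {x₅}
  {x₁,x₂,x₃}  = {x₂,x₃} ∪ {x₁,x₃}
  {x₁,x₂,x₅}  = {x₂,x₅} ∪ {x₁,x₅}
  {x₁,x₂,x₆}  = {x₂,x₆} ∪ {x₁}
  {x₁,x₃,x₆}  = {x₆} ∪ {x₁,x₃}
  {x₁,x₄,x₅}  = {x₅} ∪ {x₁,x₄}
  {x₁,x₅,x₆}  = {x₆} ∪ {x₁,x₅}
  {x₂,x₃,x₄}  = {x₃,x₄} ∪ {x₂,x₃}
  {x₂,x₃,x₆}  = {x₂,x₆} ∪ {x₃}
  {x₂,x₄,x₆}  = S∖{x₁,x₃,x₅}
  {x₃,x₄,x₅}  = {x₃,x₄} ∪ {x₅}
  {x₃,x₄,x₆}  = {x₃,x₄} ∪ {x₆}
  {x₃,x₅,x₆}  = {x₆} ∪ {x₃,x₅}
  {x₄,x₅,x₆}  = {x₅} ∪ {x₄,x₆}
  {x₁,x₂,x₃,x₄}  = {x₁,x₃,x₄} ∪ {x₂,x₃}
  {x₁,x₂,x₃,x₆}  = {x₂,x₆} ∪ {x₁,x₃}
  {x₁,x₂,x₄,x₅}  = {x₂,x₅} ∪ {x₁,x₄}
  {x₁,x₂,x₄,x₆}  = S∖{x₃,x₅}
  {x₁,x₃,x₅,x₆}  = {x₁,x₃,x₅} ∪ {x₆}
  {x₂,x₃,x₄,x₅}  = {x₂,x₅} ∪ {x₃,x₄}
  {x₂,x₄,x₅,x₆}  = S∖{x₁,x₃}
  {x₃,x₄,x₅,x₆}  = {x₃,x₅} ∪ {x₄,x₆}
  (now 59)
Pass 5 adds 5:
  {x₁,x₂}  = S∖{x₃,x₄,x₅,x₆}
  {x₂,x₄}  = S∖{x₁,x₃,x₅,x₆}
  {x₄,x₅}  = S∖{x₁,x₂,x₃,x₆}
  {x₁,x₂,x₄}  = S∖{x₃,x₅,x₆}
  {x₂,x₄,x₅}  = S∖{x₁,x₃,x₆}
  (now 64)
Pass 6: closed — nothing new.

σ(𝒞) = { {}, {x₁}, {x₂}, {x₃}, {x₄}, {x₅}, {x₆}, {x₁,x₂}, {x₁,x₃}, {x₁,x₄}, {x₁,x₅}, {x₁,x₆}, {x₂,x₃}, {x₂,x₄}, {x₂,x₅}, {x₂,x₆}, {x₃,x₄}, {x₃,x₅}, {x₃,x₆}, {x₄,x₅}, {x₄,x₆}, {x₅,x₆}, {x₁,x₂,x₃}, {x₁,x₂,x₄}, {x₁,x₂,x₅}, {x₁,x₂,x₆}, {x₁,x₃,x₄}, {x₁,x₃,x₅}, {x₁,x₃,x₆}, {x₁,x₄,x₅}, {x₁,x₄,x₆}, {x₁,x₅,x₆}, {x₂,x₃,x₄}, {x₂,x₃,x₅}, {x₂,x₃,x₆}, {x₂,x₄,x₅}, {x₂,x₄,x₆}, {x₂,x₅,x₆}, {x₃,x₄,x₅}, {x₃,x₄,x₆}, {x₃,x₅,x₆}, {x₄,x₅,x₆}, {x₁,x₂,x₃,x₄}, {x₁,x₂,x₃,x₅}, {x₁,x₂,x₃,x₆}, {x₁,x₂,x₄,x₅}, {x₁,x₂,x₄,x₆}, {x₁,x₂,x₅,x₆}, {x₁,x₃,x₄,x₅}, {x₁,x₃,x₄,x₆}, {x₁,x₃,x₅,x₆}, {x₁,x₄,x₅,x₆}, {x₂,x₃,x₄,x₅}, {x₂,x₃,x₄,x₆}, {x₂,x₃,x₅,x₆}, {x₂,x₄,x₅,x₆}, {x₃,x₄,x₅,x₆}, {x₁,x₂,x₃,x₄,x₅}, {x₁,x₂,x₃,x₄,x₆}, {x₁,x₂,x₃,x₅,x₆}, {x₁,x₂,x₄,x₅,x₆}, {x₁,x₃,x₄,x₅,x₆}, {x₂,x₃,x₄,x₅,x₆}, S }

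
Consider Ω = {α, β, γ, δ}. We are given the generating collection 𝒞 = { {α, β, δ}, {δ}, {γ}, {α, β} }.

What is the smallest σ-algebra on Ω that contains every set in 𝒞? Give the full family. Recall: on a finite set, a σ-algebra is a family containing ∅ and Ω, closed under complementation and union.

Initial family (6 sets): { {}, {γ}, {δ}, {α, β}, {α, β, δ}, Ω }.
Pass 1: 2 new —
  {γ, δ}  = ᶜ of {α, β}
  {α, β, γ}  = ᶜ of {δ}
Pass 2: no new sets; the family is a σ-algebra.

Hence σ(𝒞) has 8 members: { {}, {γ}, {δ}, {α, β}, {γ, δ}, {α, β, γ}, {α, β, δ}, Ω }.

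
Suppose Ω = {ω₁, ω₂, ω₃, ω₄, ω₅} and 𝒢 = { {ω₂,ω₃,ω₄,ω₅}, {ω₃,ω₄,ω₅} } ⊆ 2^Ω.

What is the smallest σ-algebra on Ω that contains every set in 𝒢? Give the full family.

Start: 𝒢 ∪ {∅, Ω} = { {}, {ω₃,ω₄,ω₅}, {ω₂,ω₃,ω₄,ω₅}, Ω }.
Iteration 1: 2 new —
  {ω₁}  = ᶜ of {ω₂,ω₃,ω₄,ω₅}
  {ω₁,ω₂}  = ᶜ of {ω₃,ω₄,ω₅}
  (now 6)
Iteration 2: +1 →
  {ω₁,ω₃,ω₄,ω₅}  = {ω₃,ω₄,ω₅} ∪ {ω₁}
  (now 7)
Iteration 3 (1 new):
  {ω₂}  = ᶜ of {ω₁,ω₃,ω₄,ω₅}
  (now 8)
After Iteration 4 the family is unchanged; done.

Therefore σ(𝒢) = { {}, {ω₁}, {ω₂}, {ω₁,ω₂}, {ω₃,ω₄,ω₅}, {ω₁,ω₃,ω₄,ω₅}, {ω₂,ω₃,ω₄,ω₅}, Ω } (|σ(𝒢)| = 8).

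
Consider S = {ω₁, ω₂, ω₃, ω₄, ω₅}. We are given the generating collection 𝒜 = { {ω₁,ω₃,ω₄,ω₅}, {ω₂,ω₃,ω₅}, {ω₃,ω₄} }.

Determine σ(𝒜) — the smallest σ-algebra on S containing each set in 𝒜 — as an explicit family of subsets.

Initial family (5 sets): { ∅, {ω₃,ω₄}, {ω₂,ω₃,ω₅}, {ω₁,ω₃,ω₄,ω₅}, S }.
Round 1: 4 new —
  {ω₂}  = ᶜ of {ω₁,ω₃,ω₄,ω₅}
  {ω₁,ω₄}  = ᶜ of {ω₂,ω₃,ω₅}
  {ω₁,ω₂,ω₅}  = ᶜ of {ω₃,ω₄}
  {ω₂,ω₃,ω₄,ω₅}  = {ω₃,ω₄} ∪ {ω₂,ω₃,ω₅}
  (now 9)
Round 2 (6 new):
  {ω₁}  = ᶜ of {ω₂,ω₃,ω₄,ω₅}
  {ω₁,ω₂,ω₄}  = {ω₂} ∪ {ω₁,ω₄}
  {ω₁,ω₃,ω₄}  = {ω₃,ω₄} ∪ {ω₁,ω₄}
  {ω₂,ω₃,ω₄}  = {ω₃,ω₄} ∪ {ω₂}
  {ω₁,ω₂,ω₃,ω₅}  = {ω₁,ω₂,ω₅} ∪ {ω₂,ω₃,ω₅}
  {ω₁,ω₂,ω₄,ω₅}  = {ω₁,ω₂,ω₅} ∪ {ω₁,ω₄}
  (now 15)
Round 3 (7 new):
  {ω₃}  = ᶜ of {ω₁,ω₂,ω₄,ω₅}
  {ω₄}  = ᶜ of {ω₁,ω₂,ω₃,ω₅}
  {ω₁,ω₂}  = {ω₂} ∪ {ω₁}
  {ω₁,ω₅}  = ᶜ of {ω₂,ω₃,ω₄}
  {ω₂,ω₅}  = ᶜ of {ω₁,ω₃,ω₄}
  {ω₃,ω₅}  = ᶜ of {ω₁,ω₂,ω₄}
  {ω₁,ω₂,ω₃,ω₄}  = {ω₃,ω₄} ∪ {ω₁,ω₂,ω₄}
  (now 22)
Round 4: +9 →
  {ω₅}  = ᶜ of {ω₁,ω₂,ω₃,ω₄}
  {ω₁,ω₃}  = {ω₃} ∪ {ω₁}
  {ω₂,ω₃}  = {ω₂} ∪ {ω₃}
  {ω₂,ω₄}  = {ω₂} ∪ {ω₄}
  {ω₁,ω₂,ω₃}  = {ω₁,ω₂} ∪ {ω₃}
  {ω₁,ω₃,ω₅}  = {ω₁,ω₅} ∪ {ω₃,ω₅}
  {ω₁,ω₄,ω₅}  = {ω₁,ω₄} ∪ {ω₁,ω₅}
  {ω₂,ω₄,ω₅}  = {ω₂,ω₅} ∪ {ω₄}
  {ω₃,ω₄,ω₅}  = ᶜ of {ω₁,ω₂}
  (now 31)
Round 5 adds 1:
  {ω₄,ω₅}  = ᶜ of {ω₁,ω₂,ω₃}
  (now 32)
Round 6: stable.

|σ(𝒜)| = 32.  σ(𝒜) = { ∅, {ω₁}, {ω₂}, {ω₃}, {ω₄}, {ω₅}, {ω₁,ω₂}, {ω₁,ω₃}, {ω₁,ω₄}, {ω₁,ω₅}, {ω₂,ω₃}, {ω₂,ω₄}, {ω₂,ω₅}, {ω₃,ω₄}, {ω₃,ω₅}, {ω₄,ω₅}, {ω₁,ω₂,ω₃}, {ω₁,ω₂,ω₄}, {ω₁,ω₂,ω₅}, {ω₁,ω₃,ω₄}, {ω₁,ω₃,ω₅}, {ω₁,ω₄,ω₅}, {ω₂,ω₃,ω₄}, {ω₂,ω₃,ω₅}, {ω₂,ω₄,ω₅}, {ω₃,ω₄,ω₅}, {ω₁,ω₂,ω₃,ω₄}, {ω₁,ω₂,ω₃,ω₅}, {ω₁,ω₂,ω₄,ω₅}, {ω₁,ω₃,ω₄,ω₅}, {ω₂,ω₃,ω₄,ω₅}, S }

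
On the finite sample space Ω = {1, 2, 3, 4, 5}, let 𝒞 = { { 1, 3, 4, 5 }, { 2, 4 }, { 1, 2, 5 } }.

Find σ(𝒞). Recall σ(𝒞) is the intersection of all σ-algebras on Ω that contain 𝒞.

Begin from { {}, { 2, 4 }, { 1, 2, 5 }, { 1, 3, 4, 5 }, Ω } (that is, 𝒞 plus ∅ and Ω).
Pass 1 (4 new):
  { 2 }  = { 1, 3, 4, 5 }ᶜ
  { 3, 4 }  = { 1, 2, 5 }ᶜ
  { 1, 3, 5 }  = { 2, 4 }ᶜ
  { 1, 2, 4, 5 }  = { 1, 2, 5 } ∪ { 2, 4 }
  (now 9)
Pass 2: 3 new —
  { 3 }  = { 1, 2, 4, 5 }ᶜ
  { 2, 3, 4 }  = { 3, 4 } ∪ { 2 }
  { 1, 2, 3, 5 }  = { 1, 3, 5 } ∪ { 2 }
  (now 12)
Pass 3 adds 3:
  { 4 }  = { 1, 2, 3, 5 }ᶜ
  { 1, 5 }  = { 2, 3, 4 }ᶜ
  { 2, 3 }  = { 3 } ∪ { 2 }
  (now 15)
Pass 4 adds 1:
  { 1, 4, 5 }  = { 2, 3 }ᶜ
  (now 16)
Pass 5: already closed under ᶜ and ∪.

|σ(𝒞)| = 16.  σ(𝒞) = { {}, { 2 }, { 3 }, { 4 }, { 1, 5 }, { 2, 3 }, { 2, 4 }, { 3, 4 }, { 1, 2, 5 }, { 1, 3, 5 }, { 1, 4, 5 }, { 2, 3, 4 }, { 1, 2, 3, 5 }, { 1, 2, 4, 5 }, { 1, 3, 4, 5 }, Ω }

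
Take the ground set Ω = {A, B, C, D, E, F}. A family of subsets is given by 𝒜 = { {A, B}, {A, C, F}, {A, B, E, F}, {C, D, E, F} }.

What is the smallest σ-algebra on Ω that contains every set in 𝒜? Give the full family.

Take S₀ = 𝒜 ∪ {∅, Ω} = { ∅, {A, B}, {A, C, F}, {A, B, E, F}, {C, D, E, F}, Ω }.
Pass 1. New:
  {C, D}  = complement {A, B, E, F}
  {B, D, E}  = complement {A, C, F}
  {A, B, C, F}  = {A, B} ∪ {A, C, F}
  {A, B, C, E, F}  = {A, C, F} ∪ {A, B, E, F}
  {A, C, D, E, F}  = {A, C, F} ∪ {C, D, E, F}
Pass 2 (10 new):
  {B}  = complement {A, C, D, E, F}
  {D}  = complement {A, B, C, E, F}
  {D, E}  = complement {A, B, C, F}
  {A, B, C, D}  = {C, D} ∪ {A, B}
  {A, B, D, E}  = {A, B} ∪ {B, D, E}
  {A, C, D, F}  = {C, D} ∪ {A, C, F}
  {B, C, D, E}  = {C, D} ∪ {B, D, E}
  {A, B, C, D, F}  = {C, D} ∪ {A, B, C, F}
  {A, B, D, E, F}  = {B, D, E} ∪ {A, B, E, F}
  {B, C, D, E, F}  = {C, D, E, F} ∪ {B, D, E}
Pass 3 (12 new):
  {A}  = complement {B, C, D, E, F}
  {C}  = complement {A, B, D, E, F}
  {E}  = complement {A, B, C, D, F}
  {A, F}  = complement {B, C, D, E}
  {B, D}  = {B} ∪ {D}
  {B, E}  = complement {A, C, D, F}
  {C, F}  = complement {A, B, D, E}
  {E, F}  = complement {A, B, C, D}
  {A, B, D}  = {A, B} ∪ {D}
  {B, C, D}  = {C, D} ∪ {B}
  {C, D, E}  = {C, D} ∪ {D, E}
  {A, B, C, D, E}  = {C, D} ∪ {A, B, D, E}
Pass 4 adds 26:
  {F}  = complement {A, B, C, D, E}
  {A, C}  = {A} ∪ {C}
  {A, D}  = {A} ∪ {D}
  {A, E}  = {A} ∪ {E}
  {B, C}  = {B} ∪ {C}
  {C, E}  = {E} ∪ {C}
  {A, B, C}  = {A, B} ∪ {C}
  {A, B, E}  = {B, E} ∪ {A, B}
  {A, B, F}  = complement {C, D, E}
  {A, C, D}  = {C, D} ∪ {A}
  {A, D, E}  = {A} ∪ {D, E}
  {A, D, F}  = {A, F} ∪ {D}
  {A, E, F}  = complement {B, C, D}
  {B, C, E}  = {B, E} ∪ {C}
  {B, C, F}  = {B} ∪ {C, F}
  {B, E, F}  = {B, E} ∪ {E, F}
  {C, D, F}  = {C, D} ∪ {C, F}
  {C, E, F}  = complement {A, B, D}
  {D, E, F}  = {E, F} ∪ {D, E}
  {A, B, D, F}  = {A, F} ∪ {A, B, D}
  {A, C, D, E}  = {C, D, E} ∪ {A}
  {A, C, E, F}  = complement {B, D}
  {A, D, E, F}  = {A, F} ∪ {D, E}
  {B, C, D, F}  = {B, C, D} ∪ {C, F}
  {B, C, E, F}  = {B, E} ∪ {C, F}
  {B, D, E, F}  = {E, F} ∪ {B, D}
Pass 5 (5 new):
  {B, F}  = complement {A, C, D, E}
  {D, F}  = {F} ∪ {D}
  {A, C, E}  = {A, C} ∪ {A, E}
  {B, D, F}  = {B, D} ∪ {F}
  {A, B, C, E}  = {B, E} ∪ {A, C}
After Pass 6 the family is unchanged; done.

|σ(𝒜)| = 64.  σ(𝒜) = { ∅, {A}, {B}, {C}, {D}, {E}, {F}, {A, B}, {A, C}, {A, D}, {A, E}, {A, F}, {B, C}, {B, D}, {B, E}, {B, F}, {C, D}, {C, E}, {C, F}, {D, E}, {D, F}, {E, F}, {A, B, C}, {A, B, D}, {A, B, E}, {A, B, F}, {A, C, D}, {A, C, E}, {A, C, F}, {A, D, E}, {A, D, F}, {A, E, F}, {B, C, D}, {B, C, E}, {B, C, F}, {B, D, E}, {B, D, F}, {B, E, F}, {C, D, E}, {C, D, F}, {C, E, F}, {D, E, F}, {A, B, C, D}, {A, B, C, E}, {A, B, C, F}, {A, B, D, E}, {A, B, D, F}, {A, B, E, F}, {A, C, D, E}, {A, C, D, F}, {A, C, E, F}, {A, D, E, F}, {B, C, D, E}, {B, C, D, F}, {B, C, E, F}, {B, D, E, F}, {C, D, E, F}, {A, B, C, D, E}, {A, B, C, D, F}, {A, B, C, E, F}, {A, B, D, E, F}, {A, C, D, E, F}, {B, C, D, E, F}, Ω }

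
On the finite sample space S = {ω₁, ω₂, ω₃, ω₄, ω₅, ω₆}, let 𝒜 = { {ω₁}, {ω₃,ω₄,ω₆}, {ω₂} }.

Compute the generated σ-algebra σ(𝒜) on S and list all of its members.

Begin from { ∅, {ω₁}, {ω₂}, {ω₃,ω₄,ω₆}, S } (that is, 𝒜 plus ∅ and S).
Pass 1 (6 new):
  {ω₁,ω₂}  = {ω₂} ∪ {ω₁}
  {ω₁,ω₂,ω₅}  = ᶜ of {ω₃,ω₄,ω₆}
  {ω₁,ω₃,ω₄,ω₆}  = {ω₃,ω₄,ω₆} ∪ {ω₁}
  {ω₂,ω₃,ω₄,ω₆}  = {ω₃,ω₄,ω₆} ∪ {ω₂}
  {ω₁,ω₃,ω₄,ω₅,ω₆}  = ᶜ of {ω₂}
  {ω₂,ω₃,ω₄,ω₅,ω₆}  = ᶜ of {ω₁}
Pass 2 adds 4:
  {ω₁,ω₅}  = ᶜ of {ω₂,ω₃,ω₄,ω₆}
  {ω₂,ω₅}  = ᶜ of {ω₁,ω₃,ω₄,ω₆}
  {ω₃,ω₄,ω₅,ω₆}  = ᶜ of {ω₁,ω₂}
  {ω₁,ω₂,ω₃,ω₄,ω₆}  = {ω₁,ω₂} ∪ {ω₂,ω₃,ω₄,ω₆}
Pass 3. New:
  {ω₅}  = ᶜ of {ω₁,ω₂,ω₃,ω₄,ω₆}
Pass 4: no new sets; the family is a σ-algebra.

Hence σ(𝒜) has 16 members: { ∅, {ω₁}, {ω₂}, {ω₅}, {ω₁,ω₂}, {ω₁,ω₅}, {ω₂,ω₅}, {ω₁,ω₂,ω₅}, {ω₃,ω₄,ω₆}, {ω₁,ω₃,ω₄,ω₆}, {ω₂,ω₃,ω₄,ω₆}, {ω₃,ω₄,ω₅,ω₆}, {ω₁,ω₂,ω₃,ω₄,ω₆}, {ω₁,ω₃,ω₄,ω₅,ω₆}, {ω₂,ω₃,ω₄,ω₅,ω₆}, S }.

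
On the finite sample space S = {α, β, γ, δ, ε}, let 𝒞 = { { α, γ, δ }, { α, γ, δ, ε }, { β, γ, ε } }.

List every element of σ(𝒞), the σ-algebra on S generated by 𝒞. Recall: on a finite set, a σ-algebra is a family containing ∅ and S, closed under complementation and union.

Begin from { ∅, { α, γ, δ }, { β, γ, ε }, { α, γ, δ, ε }, S } (that is, 𝒞 plus ∅ and S).
Step 1: 3 new —
  { β }  = complement { α, γ, δ, ε }
  { α, δ }  = complement { β, γ, ε }
  { β, ε }  = complement { α, γ, δ }
  (now 8)
Step 2: +3 →
  { α, β, δ }  = { β } ∪ { α, δ }
  { α, β, γ, δ }  = { β } ∪ { α, γ, δ }
  { α, β, δ, ε }  = { β, ε } ∪ { α, δ }
  (now 11)
Step 3 (3 new):
  { γ }  = complement { α, β, δ, ε }
  { ε }  = complement { α, β, γ, δ }
  { γ, ε }  = complement { α, β, δ }
  (now 14)
Step 4: +2 →
  { β, γ }  = { γ } ∪ { β }
  { α, δ, ε }  = { α, δ } ∪ { ε }
  (now 16)
Step 5: no new sets; the family is a σ-algebra.

σ(𝒞) = { ∅, { β }, { γ }, { ε }, { α, δ }, { β, γ }, { β, ε }, { γ, ε }, { α, β, δ }, { α, γ, δ }, { α, δ, ε }, { β, γ, ε }, { α, β, γ, δ }, { α, β, δ, ε }, { α, γ, δ, ε }, S }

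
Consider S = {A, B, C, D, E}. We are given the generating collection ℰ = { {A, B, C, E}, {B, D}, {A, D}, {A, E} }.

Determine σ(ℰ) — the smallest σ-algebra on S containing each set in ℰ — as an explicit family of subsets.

σ(ℰ) = { {}, {A}, {B}, {C}, {D}, {E}, {A, B}, {A, C}, {A, D}, {A, E}, {B, C}, {B, D}, {B, E}, {C, D}, {C, E}, {D, E}, {A, B, C}, {A, B, D}, {A, B, E}, {A, C, D}, {A, C, E}, {A, D, E}, {B, C, D}, {B, C, E}, {B, D, E}, {C, D, E}, {A, B, C, D}, {A, B, C, E}, {A, B, D, E}, {A, C, D, E}, {B, C, D, E}, S }

Derivation:
Start: ℰ ∪ {∅, S} = { {}, {A, D}, {A, E}, {B, D}, {A, B, C, E}, S }.
Pass 1 adds 7:
  {D}  = {A, B, C, E}ᶜ
  {A, B, D}  = {A, D} ∪ {B, D}
  {A, C, E}  = {B, D}ᶜ
  {A, D, E}  = {A, D} ∪ {A, E}
  {B, C, D}  = {A, E}ᶜ
  {B, C, E}  = {A, D}ᶜ
  {A, B, D, E}  = {A, E} ∪ {B, D}
  — 13 sets.
Pass 2: 6 new —
  {C}  = {A, B, D, E}ᶜ
  {B, C}  = {A, D, E}ᶜ
  {C, E}  = {A, B, D}ᶜ
  {A, B, C, D}  = {B, C, D} ∪ {A, B, D}
  {A, C, D, E}  = {A, D, E} ∪ {A, C, E}
  {B, C, D, E}  = {B, C, D} ∪ {B, C, E}
  — 19 sets.
Pass 3. New:
  {A}  = {B, C, D, E}ᶜ
  {B}  = {A, C, D, E}ᶜ
  {E}  = {A, B, C, D}ᶜ
  {C, D}  = {C} ∪ {D}
  {A, C, D}  = {A, D} ∪ {C}
  {C, D, E}  = {C, E} ∪ {D}
  — 25 sets.
Pass 4: 7 new —
  {A, B}  = {C, D, E}ᶜ
  {A, C}  = {C} ∪ {A}
  {B, E}  = {A, C, D}ᶜ
  {D, E}  = {E} ∪ {D}
  {A, B, C}  = {B, C} ∪ {A}
  {A, B, E}  = {C, D}ᶜ
  {B, D, E}  = {E} ∪ {B, D}
  — 32 sets.
Pass 5: stable.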